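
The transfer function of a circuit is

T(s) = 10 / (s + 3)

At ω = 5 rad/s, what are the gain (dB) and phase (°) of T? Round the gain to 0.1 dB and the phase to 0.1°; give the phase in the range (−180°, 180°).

At s = jω = j5:
pole (s+3): 3 + j5 → |·| = √(3²+5²) = √34 ≈ 5.831, ∠ = arctan(5/3) ≈ 59.04°
|T| = 10 / 5.831 ≈ 1.715
Gain = 20 log₁₀(1.715) ≈ 4.69 dB
∠T = 0.00° − 59.04° = -59.04°

4.7 dB, -59.0°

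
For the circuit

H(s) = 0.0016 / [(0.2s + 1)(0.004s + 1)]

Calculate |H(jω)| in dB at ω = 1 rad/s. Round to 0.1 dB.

At ω = 1 rad/s:
pole (1 + j1·0.2) = 1 + j0.2 → |·| ≈ 1.0198, ∠ ≈ 11.31°
pole (1 + j1·0.004) = 1 + j0.004 → |·| ≈ 1, ∠ ≈ 0.23°
|H| = 0.0016 · 1 / (1.0198 · 1) ≈ 0.0015689
Gain = 20 log₁₀(0.0015689) ≈ -56.09 dB

-56.1 dB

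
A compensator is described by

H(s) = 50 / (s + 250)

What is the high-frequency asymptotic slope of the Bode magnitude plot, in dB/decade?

-20 dB/decade

Each pole contributes −20 dB/decade at high frequency; each zero contributes +20 dB/decade.
Net: 0 zero(s) − 1 pole(s) → -20 dB/decade.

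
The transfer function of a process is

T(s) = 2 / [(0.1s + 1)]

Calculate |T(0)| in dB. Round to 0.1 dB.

6.0 dB

T(0) = 2 · 1 / 1 = 2
20 log₁₀(2) ≈ 6.02 dB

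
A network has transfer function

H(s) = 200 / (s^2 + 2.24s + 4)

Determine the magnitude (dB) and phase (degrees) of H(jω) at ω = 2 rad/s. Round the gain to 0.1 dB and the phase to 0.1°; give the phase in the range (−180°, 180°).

At s = jω = j2:
quadratic: (j2)² + 2.24·j2 + 4 = 0 + j4.48 → |·| ≈ 4.48, ∠ ≈ 90.00°
|H| = 200 / 4.48 ≈ 44.643
Gain = 20 log₁₀(44.643) ≈ 33.00 dB
∠H = 0.00° − 90.00° = -90.00°

33.0 dB, -90.0°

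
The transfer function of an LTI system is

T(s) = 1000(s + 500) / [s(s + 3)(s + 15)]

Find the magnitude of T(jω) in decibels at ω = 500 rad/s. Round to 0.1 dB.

At s = jω = j500:
zero (s+500): 500 + j500 → |·| = √(500²+500²) = √500000 ≈ 707.11, ∠ = arctan(500/500) ≈ 45.00°
pole (s+3): 3 + j500 → |·| = √(3²+500²) = √250009 ≈ 500.01, ∠ = arctan(500/3) ≈ 89.66°
pole (s+15): 15 + j500 → |·| = √(15²+500²) = √250225 ≈ 500.22, ∠ = arctan(500/15) ≈ 88.28°
pole at origin: |s| = 500, ∠ = 90.00° (in denominator)
|T| = 1000 · 707.11 / 1.2506e+08 ≈ 0.0056542
Gain = 20 log₁₀(0.0056542) ≈ -44.95 dB

-45.0 dB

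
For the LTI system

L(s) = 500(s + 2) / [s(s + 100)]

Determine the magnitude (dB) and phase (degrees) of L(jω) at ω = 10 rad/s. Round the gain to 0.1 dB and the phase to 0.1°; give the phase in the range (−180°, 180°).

14.1 dB, -17.0°

At s = jω = j10:
zero (s+2): 2 + j10 → |·| = √(2²+10²) = √104 ≈ 10.198, ∠ = arctan(10/2) ≈ 78.69°
pole (s+100): 100 + j10 → |·| = √(100²+10²) = √10100 ≈ 100.5, ∠ = arctan(10/100) ≈ 5.71°
pole at origin: |s| = 10, ∠ = 90.00° (in denominator)
|L| = 500 · 10.198 / 1005 ≈ 5.0736
Gain = 20 log₁₀(5.0736) ≈ 14.11 dB
∠L = 78.69° − 95.71° = -17.02°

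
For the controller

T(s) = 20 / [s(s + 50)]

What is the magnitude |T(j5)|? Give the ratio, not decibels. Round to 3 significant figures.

0.0796

At s = jω = j5:
pole (s+50): 50 + j5 → |·| = √(50²+5²) = √2525 ≈ 50.249, ∠ = arctan(5/50) ≈ 5.71°
pole at origin: |s| = 5, ∠ = 90.00° (in denominator)
|T| = 20 / 251.25 ≈ 0.079602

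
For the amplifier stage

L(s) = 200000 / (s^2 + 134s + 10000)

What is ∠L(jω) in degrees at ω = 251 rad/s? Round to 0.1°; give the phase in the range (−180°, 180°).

-147.6°

At s = jω = j251:
quadratic: (j251)² + 134·j251 + 10000 = -53001 + j33634 → |·| ≈ 62772, ∠ ≈ 147.60°
∠L = 0.00° − 147.60° = -147.60°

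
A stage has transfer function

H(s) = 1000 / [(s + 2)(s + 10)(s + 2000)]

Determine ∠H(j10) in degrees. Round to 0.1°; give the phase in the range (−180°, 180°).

At s = jω = j10:
pole (s+2): 2 + j10 → |·| = √(2²+10²) = √104 ≈ 10.198, ∠ = arctan(10/2) ≈ 78.69°
pole (s+10): 10 + j10 → |·| = √(10²+10²) = √200 ≈ 14.142, ∠ = arctan(10/10) ≈ 45.00°
pole (s+2000): 2000 + j10 → |·| = √(2000²+10²) = √4000100 ≈ 2000, ∠ = arctan(10/2000) ≈ 0.29°
∠H = 0.00° − 123.98° = -123.98°

-124.0°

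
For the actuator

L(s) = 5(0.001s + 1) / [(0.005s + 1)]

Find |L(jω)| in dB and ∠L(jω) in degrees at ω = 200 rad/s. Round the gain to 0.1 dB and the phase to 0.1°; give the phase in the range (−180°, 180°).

At ω = 200 rad/s:
zero (1 + j200·0.001) = 1 + j0.2 → |·| ≈ 1.0198, ∠ ≈ 11.31°
pole (1 + j200·0.005) = 1 + j1 → |·| ≈ 1.4142, ∠ ≈ 45.00°
|L| = 5 · 1.0198 / (1.4142) ≈ 3.6056
Gain = 20 log₁₀(3.6056) ≈ 11.14 dB
∠L = (11.31°) − (45.00°) = -33.69°

11.1 dB, -33.7°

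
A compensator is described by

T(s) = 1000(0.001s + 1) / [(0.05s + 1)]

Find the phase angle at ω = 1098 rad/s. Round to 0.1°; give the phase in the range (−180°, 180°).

-41.3°

At ω = 1098 rad/s:
zero (1 + j1098·0.001) = 1 + j1.098 → |·| ≈ 1.4851, ∠ ≈ 47.67°
pole (1 + j1098·0.05) = 1 + j54.9 → |·| ≈ 54.909, ∠ ≈ 88.96°
∠T = (47.67°) − (88.96°) = -41.29°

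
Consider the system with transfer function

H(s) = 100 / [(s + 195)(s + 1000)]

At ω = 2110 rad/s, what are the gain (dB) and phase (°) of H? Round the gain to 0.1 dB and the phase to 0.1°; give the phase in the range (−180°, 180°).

-93.9 dB, -149.4°

At s = jω = j2110:
pole (s+195): 195 + j2110 → |·| = √(195²+2110²) = √4490125 ≈ 2119, ∠ = arctan(2110/195) ≈ 84.72°
pole (s+1000): 1000 + j2110 → |·| = √(1000²+2110²) = √5452100 ≈ 2335, ∠ = arctan(2110/1000) ≈ 64.64°
|H| = 100 / 4.9479e+06 ≈ 2.0211e-05
Gain = 20 log₁₀(2.0211e-05) ≈ -93.89 dB
∠H = 0.00° − 149.36° = -149.36°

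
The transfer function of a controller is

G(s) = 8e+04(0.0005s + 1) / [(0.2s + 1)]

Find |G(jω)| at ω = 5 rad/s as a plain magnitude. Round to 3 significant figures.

5.66e+04

At ω = 5 rad/s:
zero (1 + j5·0.0005) = 1 + j0.0025 → |·| ≈ 1, ∠ ≈ 0.14°
pole (1 + j5·0.2) = 1 + j1 → |·| ≈ 1.4142, ∠ ≈ 45.00°
|G| = 8e+04 · 1 / (1.4142) ≈ 56569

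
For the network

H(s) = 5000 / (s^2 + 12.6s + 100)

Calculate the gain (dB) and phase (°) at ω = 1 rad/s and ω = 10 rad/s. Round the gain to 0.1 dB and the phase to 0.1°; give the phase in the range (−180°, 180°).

At s = jω = j1:
quadratic: (j1)² + 12.6·j1 + 100 = 99 + j12.6 → |·| ≈ 99.799, ∠ ≈ 7.25°
|H| = 5000 / 99.799 ≈ 50.101
Gain = 20 log₁₀(50.101) ≈ 34.00 dB
∠H = 0.00° − 7.25° = -7.25°

At s = jω = j10:
quadratic: (j10)² + 12.6·j10 + 100 = 0 + j126 → |·| ≈ 126, ∠ ≈ 90.00°
|H| = 5000 / 126 ≈ 39.683
Gain = 20 log₁₀(39.683) ≈ 31.97 dB
∠H = 0.00° − 90.00° = -90.00°

ω = 1: 34.0 dB, -7.3°; ω = 10: 32.0 dB, -90.0°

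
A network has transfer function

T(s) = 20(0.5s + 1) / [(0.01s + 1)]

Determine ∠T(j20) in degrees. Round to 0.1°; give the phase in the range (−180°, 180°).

73.0°

At ω = 20 rad/s:
zero (1 + j20·0.5) = 1 + j10 → |·| ≈ 10.05, ∠ ≈ 84.29°
pole (1 + j20·0.01) = 1 + j0.2 → |·| ≈ 1.0198, ∠ ≈ 11.31°
∠T = (84.29°) − (11.31°) = 72.98°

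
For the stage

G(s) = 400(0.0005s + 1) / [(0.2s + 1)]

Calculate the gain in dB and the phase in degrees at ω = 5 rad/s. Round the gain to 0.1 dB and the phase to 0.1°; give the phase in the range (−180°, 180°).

49.0 dB, -44.9°

At ω = 5 rad/s:
zero (1 + j5·0.0005) = 1 + j0.0025 → |·| ≈ 1, ∠ ≈ 0.14°
pole (1 + j5·0.2) = 1 + j1 → |·| ≈ 1.4142, ∠ ≈ 45.00°
|G| = 400 · 1 / (1.4142) ≈ 282.85
Gain = 20 log₁₀(282.85) ≈ 49.03 dB
∠G = (0.14°) − (45.00°) = -44.86°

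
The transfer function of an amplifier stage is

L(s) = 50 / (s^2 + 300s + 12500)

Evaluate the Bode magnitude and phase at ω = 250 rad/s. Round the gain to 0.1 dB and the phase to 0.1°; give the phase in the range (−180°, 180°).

-65.1 dB, -123.7°

Substitute s = j250:
Numerator: 50 = 50 + j0
Denominator: (j250)^2 + 300(j250) + 12500 = -50000 + j75000
|N| = √(50² + 0²) ≈ 50, ∠N ≈ 0.00°
|D| = √(50000² + 75000²) ≈ 90139, ∠D ≈ 123.69°
|L| = 50 / 90139 ≈ 0.0005547
Gain = 20 log₁₀(0.0005547) ≈ -65.12 dB
∠L = 0.00° − 123.69° = -123.69°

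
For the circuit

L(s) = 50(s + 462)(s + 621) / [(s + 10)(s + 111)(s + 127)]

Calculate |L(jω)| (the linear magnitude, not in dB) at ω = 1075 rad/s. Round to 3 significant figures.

At s = jω = j1075:
zero (s+462): 462 + j1075 → |·| = √(462²+1075²) = √1369069 ≈ 1170.1, ∠ = arctan(1075/462) ≈ 66.74°
zero (s+621): 621 + j1075 → |·| = √(621²+1075²) = √1541266 ≈ 1241.5, ∠ = arctan(1075/621) ≈ 59.99°
pole (s+10): 10 + j1075 → |·| = √(10²+1075²) = √1155725 ≈ 1075, ∠ = arctan(1075/10) ≈ 89.47°
pole (s+111): 111 + j1075 → |·| = √(111²+1075²) = √1167946 ≈ 1080.7, ∠ = arctan(1075/111) ≈ 84.10°
pole (s+127): 127 + j1075 → |·| = √(127²+1075²) = √1171754 ≈ 1082.5, ∠ = arctan(1075/127) ≈ 83.26°
|L| = 50 · 1.4527e+06 / 1.2576e+09 ≈ 0.057757

0.0578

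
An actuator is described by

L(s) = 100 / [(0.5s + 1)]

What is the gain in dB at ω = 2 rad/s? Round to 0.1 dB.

At ω = 2 rad/s:
pole (1 + j2·0.5) = 1 + j1 → |·| ≈ 1.4142, ∠ ≈ 45.00°
|L| = 100 · 1 / (1.4142) ≈ 70.711
Gain = 20 log₁₀(70.711) ≈ 36.99 dB

37.0 dB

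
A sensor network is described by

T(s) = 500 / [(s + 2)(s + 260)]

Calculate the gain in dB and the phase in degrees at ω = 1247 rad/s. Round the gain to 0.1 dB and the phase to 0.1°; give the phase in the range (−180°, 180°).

-70.0 dB, -168.1°

At s = jω = j1247:
pole (s+2): 2 + j1247 → |·| = √(2²+1247²) = √1555013 ≈ 1247, ∠ = arctan(1247/2) ≈ 89.91°
pole (s+260): 260 + j1247 → |·| = √(260²+1247²) = √1622609 ≈ 1273.8, ∠ = arctan(1247/260) ≈ 78.22°
|T| = 500 / 1.5884e+06 ≈ 0.00031478
Gain = 20 log₁₀(0.00031478) ≈ -70.04 dB
∠T = 0.00° − 168.13° = -168.13°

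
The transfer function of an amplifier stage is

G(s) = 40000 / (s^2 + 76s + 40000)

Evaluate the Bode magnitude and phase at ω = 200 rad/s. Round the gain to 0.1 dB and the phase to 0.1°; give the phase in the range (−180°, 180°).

At s = jω = j200:
quadratic: (j200)² + 76·j200 + 40000 = 0 + j15200 → |·| ≈ 15200, ∠ ≈ 90.00°
|G| = 40000 / 15200 ≈ 2.6316
Gain = 20 log₁₀(2.6316) ≈ 8.40 dB
∠G = 0.00° − 90.00° = -90.00°

8.4 dB, -90.0°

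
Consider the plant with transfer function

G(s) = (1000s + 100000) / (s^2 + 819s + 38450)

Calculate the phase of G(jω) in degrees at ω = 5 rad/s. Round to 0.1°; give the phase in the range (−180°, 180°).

-3.2°

Substitute s = j5:
Numerator: 1000(j5) + 100000 = 100000 + j5000
Denominator: (j5)^2 + 819(j5) + 38450 = 38425 + j4095
|N| = √(100000² + 5000²) ≈ 1.0012e+05, ∠N ≈ 2.86°
|D| = √(38425² + 4095²) ≈ 38643, ∠D ≈ 6.08°
∠G = 2.86° − 6.08° = -3.22°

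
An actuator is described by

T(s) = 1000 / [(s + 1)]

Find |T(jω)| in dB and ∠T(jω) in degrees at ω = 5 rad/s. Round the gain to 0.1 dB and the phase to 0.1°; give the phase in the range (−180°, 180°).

45.9 dB, -78.7°

At ω = 5 rad/s:
pole (1 + j5·1) = 1 + j5 → |·| ≈ 5.099, ∠ ≈ 78.69°
|T| = 1000 · 1 / (5.099) ≈ 196.12
Gain = 20 log₁₀(196.12) ≈ 45.85 dB
∠T = (0°) − (78.69°) = -78.69°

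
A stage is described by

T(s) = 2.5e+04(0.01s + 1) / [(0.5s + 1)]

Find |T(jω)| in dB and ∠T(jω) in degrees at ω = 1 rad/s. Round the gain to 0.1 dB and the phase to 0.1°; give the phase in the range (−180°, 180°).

87.0 dB, -26.0°

At ω = 1 rad/s:
zero (1 + j1·0.01) = 1 + j0.01 → |·| ≈ 1, ∠ ≈ 0.57°
pole (1 + j1·0.5) = 1 + j0.5 → |·| ≈ 1.118, ∠ ≈ 26.57°
|T| = 2.5e+04 · 1 / (1.118) ≈ 22361
Gain = 20 log₁₀(22361) ≈ 86.99 dB
∠T = (0.57°) − (26.57°) = -26.00°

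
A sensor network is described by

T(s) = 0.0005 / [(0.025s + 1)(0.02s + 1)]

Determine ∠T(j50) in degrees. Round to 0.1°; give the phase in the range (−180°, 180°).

At ω = 50 rad/s:
pole (1 + j50·0.025) = 1 + j1.25 → |·| ≈ 1.6008, ∠ ≈ 51.34°
pole (1 + j50·0.02) = 1 + j1 → |·| ≈ 1.4142, ∠ ≈ 45.00°
∠T = (0°) − (51.34° + 45.00°) = -96.34°

-96.3°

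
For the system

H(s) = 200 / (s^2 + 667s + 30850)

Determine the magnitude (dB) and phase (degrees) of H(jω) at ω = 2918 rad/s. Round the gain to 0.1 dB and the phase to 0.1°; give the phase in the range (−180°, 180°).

Substitute s = j2918:
Numerator: 200 = 200 + j0
Denominator: (j2918)^2 + 667(j2918) + 30850 = -8483874 + j1946306
|N| = √(200² + 0²) ≈ 200, ∠N ≈ 0.00°
|D| = √(8483874² + 1946306²) ≈ 8.7043e+06, ∠D ≈ 167.08°
|H| = 200 / 8.7043e+06 ≈ 2.2977e-05
Gain = 20 log₁₀(2.2977e-05) ≈ -92.77 dB
∠H = 0.00° − 167.08° = -167.08°

-92.8 dB, -167.1°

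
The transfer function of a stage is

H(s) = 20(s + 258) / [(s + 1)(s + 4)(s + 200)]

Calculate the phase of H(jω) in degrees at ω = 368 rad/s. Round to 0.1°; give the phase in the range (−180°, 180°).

174.3°

At s = jω = j368:
zero (s+258): 258 + j368 → |·| = √(258²+368²) = √201988 ≈ 449.43, ∠ = arctan(368/258) ≈ 54.97°
pole (s+1): 1 + j368 → |·| = √(1²+368²) = √135425 ≈ 368, ∠ = arctan(368/1) ≈ 89.84°
pole (s+4): 4 + j368 → |·| = √(4²+368²) = √135440 ≈ 368.02, ∠ = arctan(368/4) ≈ 89.38°
pole (s+200): 200 + j368 → |·| = √(200²+368²) = √175424 ≈ 418.84, ∠ = arctan(368/200) ≈ 61.48°
∠H = 54.97° − 240.70° = -185.73° ≡ 174.27° (principal value)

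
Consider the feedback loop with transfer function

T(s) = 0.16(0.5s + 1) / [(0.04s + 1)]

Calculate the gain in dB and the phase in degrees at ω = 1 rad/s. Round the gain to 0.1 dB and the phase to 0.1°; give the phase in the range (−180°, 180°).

-15.0 dB, 24.3°

At ω = 1 rad/s:
zero (1 + j1·0.5) = 1 + j0.5 → |·| ≈ 1.118, ∠ ≈ 26.57°
pole (1 + j1·0.04) = 1 + j0.04 → |·| ≈ 1.0008, ∠ ≈ 2.29°
|T| = 0.16 · 1.118 / (1.0008) ≈ 0.17874
Gain = 20 log₁₀(0.17874) ≈ -14.96 dB
∠T = (26.57°) − (2.29°) = 24.28°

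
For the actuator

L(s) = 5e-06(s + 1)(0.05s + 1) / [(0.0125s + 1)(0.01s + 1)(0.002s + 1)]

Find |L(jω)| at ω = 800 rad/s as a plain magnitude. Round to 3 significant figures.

At ω = 800 rad/s:
zero (1 + j800·1) = 1 + j800 → |·| ≈ 800, ∠ ≈ 89.93°
zero (1 + j800·0.05) = 1 + j40 → |·| ≈ 40.012, ∠ ≈ 88.57°
pole (1 + j800·0.0125) = 1 + j10 → |·| ≈ 10.05, ∠ ≈ 84.29°
pole (1 + j800·0.01) = 1 + j8 → |·| ≈ 8.0623, ∠ ≈ 82.87°
pole (1 + j800·0.002) = 1 + j1.6 → |·| ≈ 1.8868, ∠ ≈ 57.99°
|L| = 5e-06 · 800 · 40.012 / (10.05 · 8.0623 · 1.8868) ≈ 0.0010469

0.00105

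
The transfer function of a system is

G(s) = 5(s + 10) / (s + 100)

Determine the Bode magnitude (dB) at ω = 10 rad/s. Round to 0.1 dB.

At s = jω = j10:
zero (s+10): 10 + j10 → |·| = √(10²+10²) = √200 ≈ 14.142, ∠ = arctan(10/10) ≈ 45.00°
pole (s+100): 100 + j10 → |·| = √(100²+10²) = √10100 ≈ 100.5, ∠ = arctan(10/100) ≈ 5.71°
|G| = 5 · 14.142 / 100.5 ≈ 0.70358
Gain = 20 log₁₀(0.70358) ≈ -3.05 dB

-3.1 dB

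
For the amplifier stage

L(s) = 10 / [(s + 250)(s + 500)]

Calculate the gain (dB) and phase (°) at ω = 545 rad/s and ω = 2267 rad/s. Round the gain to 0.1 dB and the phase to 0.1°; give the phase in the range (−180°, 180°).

At s = jω = j545:
pole (s+250): 250 + j545 → |·| = √(250²+545²) = √359525 ≈ 599.6, ∠ = arctan(545/250) ≈ 65.36°
pole (s+500): 500 + j545 → |·| = √(500²+545²) = √547025 ≈ 739.61, ∠ = arctan(545/500) ≈ 47.47°
|L| = 10 / 4.4347e+05 ≈ 2.2549e-05
Gain = 20 log₁₀(2.2549e-05) ≈ -92.94 dB
∠L = 0.00° − 112.83° = -112.83°

At s = jω = j2267:
pole (s+250): 250 + j2267 → |·| = √(250²+2267²) = √5201789 ≈ 2280.7, ∠ = arctan(2267/250) ≈ 83.71°
pole (s+500): 500 + j2267 → |·| = √(500²+2267²) = √5389289 ≈ 2321.5, ∠ = arctan(2267/500) ≈ 77.56°
|L| = 10 / 5.2946e+06 ≈ 1.8887e-06
Gain = 20 log₁₀(1.8887e-06) ≈ -114.48 dB
∠L = 0.00° − 161.27° = -161.27°

ω = 545: -92.9 dB, -112.8°; ω = 2267: -114.5 dB, -161.3°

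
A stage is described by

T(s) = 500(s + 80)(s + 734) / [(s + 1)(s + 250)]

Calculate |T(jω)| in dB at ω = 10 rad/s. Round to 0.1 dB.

81.4 dB

At s = jω = j10:
zero (s+80): 80 + j10 → |·| = √(80²+10²) = √6500 ≈ 80.623, ∠ = arctan(10/80) ≈ 7.13°
zero (s+734): 734 + j10 → |·| = √(734²+10²) = √538856 ≈ 734.07, ∠ = arctan(10/734) ≈ 0.78°
pole (s+1): 1 + j10 → |·| = √(1²+10²) = √101 ≈ 10.05, ∠ = arctan(10/1) ≈ 84.29°
pole (s+250): 250 + j10 → |·| = √(250²+10²) = √62600 ≈ 250.2, ∠ = arctan(10/250) ≈ 2.29°
|T| = 500 · 59183 / 2514.5 ≈ 11768
Gain = 20 log₁₀(11768) ≈ 81.41 dB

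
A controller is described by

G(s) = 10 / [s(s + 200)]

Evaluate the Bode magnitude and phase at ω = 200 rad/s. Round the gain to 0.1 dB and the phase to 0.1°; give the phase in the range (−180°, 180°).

-75.1 dB, -135.0°

At s = jω = j200:
pole (s+200): 200 + j200 → |·| = √(200²+200²) = √80000 ≈ 282.84, ∠ = arctan(200/200) ≈ 45.00°
pole at origin: |s| = 200, ∠ = 90.00° (in denominator)
|G| = 10 / 56568 ≈ 0.00017678
Gain = 20 log₁₀(0.00017678) ≈ -75.05 dB
∠G = 0.00° − 135.00° = -135.00°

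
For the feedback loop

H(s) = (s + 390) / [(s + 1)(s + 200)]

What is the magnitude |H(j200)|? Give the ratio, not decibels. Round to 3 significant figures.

At s = jω = j200:
zero (s+390): 390 + j200 → |·| = √(390²+200²) = √192100 ≈ 438.29, ∠ = arctan(200/390) ≈ 27.15°
pole (s+1): 1 + j200 → |·| = √(1²+200²) = √40001 ≈ 200, ∠ = arctan(200/1) ≈ 89.71°
pole (s+200): 200 + j200 → |·| = √(200²+200²) = √80000 ≈ 282.84, ∠ = arctan(200/200) ≈ 45.00°
|H| = 1 · 438.29 / 56568 ≈ 0.007748

0.00775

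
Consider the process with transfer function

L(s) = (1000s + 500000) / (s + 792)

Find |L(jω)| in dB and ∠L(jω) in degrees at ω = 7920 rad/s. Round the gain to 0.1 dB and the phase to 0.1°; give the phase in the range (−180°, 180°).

60.0 dB, 2.1°

Substitute s = j7920:
Numerator: 1000(j7920) + 500000 = 500000 + j7920000
Denominator: (j7920) + 792 = 792 + j7920
|N| = √(500000² + 7920000²) ≈ 7.9358e+06, ∠N ≈ 86.39°
|D| = √(792² + 7920²) ≈ 7959.5, ∠D ≈ 84.29°
|L| = 7.9358e+06 / 7959.5 ≈ 997.02
Gain = 20 log₁₀(997.02) ≈ 59.97 dB
∠L = 86.39° − 84.29° = 2.10°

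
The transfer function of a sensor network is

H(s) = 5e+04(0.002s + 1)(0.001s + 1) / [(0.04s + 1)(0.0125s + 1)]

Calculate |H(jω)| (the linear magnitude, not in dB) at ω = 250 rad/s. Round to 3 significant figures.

At ω = 250 rad/s:
zero (1 + j250·0.002) = 1 + j0.5 → |·| ≈ 1.118, ∠ ≈ 26.57°
zero (1 + j250·0.001) = 1 + j0.25 → |·| ≈ 1.0308, ∠ ≈ 14.04°
pole (1 + j250·0.04) = 1 + j10 → |·| ≈ 10.05, ∠ ≈ 84.29°
pole (1 + j250·0.0125) = 1 + j3.125 → |·| ≈ 3.2811, ∠ ≈ 72.26°
|H| = 5e+04 · 1.118 · 1.0308 / (10.05 · 3.2811) ≈ 1747.4

1.75e+03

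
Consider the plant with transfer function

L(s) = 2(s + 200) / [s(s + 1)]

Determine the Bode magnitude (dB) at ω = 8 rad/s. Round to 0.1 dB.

At s = jω = j8:
zero (s+200): 200 + j8 → |·| = √(200²+8²) = √40064 ≈ 200.16, ∠ = arctan(8/200) ≈ 2.29°
pole (s+1): 1 + j8 → |·| = √(1²+8²) = √65 ≈ 8.0623, ∠ = arctan(8/1) ≈ 82.87°
pole at origin: |s| = 8, ∠ = 90.00° (in denominator)
|L| = 2 · 200.16 / 64.498 ≈ 6.2067
Gain = 20 log₁₀(6.2067) ≈ 15.86 dB

15.9 dB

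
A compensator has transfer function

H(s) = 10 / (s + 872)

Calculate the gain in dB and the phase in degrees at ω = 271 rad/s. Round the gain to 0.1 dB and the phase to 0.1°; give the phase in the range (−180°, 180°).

At s = jω = j271:
pole (s+872): 872 + j271 → |·| = √(872²+271²) = √833825 ≈ 913.14, ∠ = arctan(271/872) ≈ 17.26°
|H| = 10 / 913.14 ≈ 0.010951
Gain = 20 log₁₀(0.010951) ≈ -39.21 dB
∠H = 0.00° − 17.26° = -17.26°

-39.2 dB, -17.3°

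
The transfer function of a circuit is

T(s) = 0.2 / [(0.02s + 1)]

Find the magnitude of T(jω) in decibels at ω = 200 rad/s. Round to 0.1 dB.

At ω = 200 rad/s:
pole (1 + j200·0.02) = 1 + j4 → |·| ≈ 4.1231, ∠ ≈ 75.96°
|T| = 0.2 · 1 / (4.1231) ≈ 0.048507
Gain = 20 log₁₀(0.048507) ≈ -26.28 dB

-26.3 dB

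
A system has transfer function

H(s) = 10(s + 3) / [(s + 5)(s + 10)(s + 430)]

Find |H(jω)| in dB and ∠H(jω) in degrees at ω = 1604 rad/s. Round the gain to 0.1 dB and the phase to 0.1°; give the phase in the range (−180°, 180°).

-108.5 dB, -164.6°

At s = jω = j1604:
zero (s+3): 3 + j1604 → |·| = √(3²+1604²) = √2572825 ≈ 1604, ∠ = arctan(1604/3) ≈ 89.89°
pole (s+5): 5 + j1604 → |·| = √(5²+1604²) = √2572841 ≈ 1604, ∠ = arctan(1604/5) ≈ 89.82°
pole (s+10): 10 + j1604 → |·| = √(10²+1604²) = √2572916 ≈ 1604, ∠ = arctan(1604/10) ≈ 89.64°
pole (s+430): 430 + j1604 → |·| = √(430²+1604²) = √2757716 ≈ 1660.6, ∠ = arctan(1604/430) ≈ 74.99°
|H| = 10 · 1604 / 4.2724e+09 ≈ 3.7543e-06
Gain = 20 log₁₀(3.7543e-06) ≈ -108.51 dB
∠H = 89.89° − 254.45° = -164.56°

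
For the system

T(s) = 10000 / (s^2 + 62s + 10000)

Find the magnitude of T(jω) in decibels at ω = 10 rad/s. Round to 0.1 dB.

0.1 dB

At s = jω = j10:
quadratic: (j10)² + 62·j10 + 10000 = 9900 + j620 → |·| ≈ 9919.4, ∠ ≈ 3.58°
|T| = 10000 / 9919.4 ≈ 1.0081
Gain = 20 log₁₀(1.0081) ≈ 0.07 dB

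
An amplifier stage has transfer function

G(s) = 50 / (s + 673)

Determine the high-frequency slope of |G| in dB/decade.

Each pole contributes −20 dB/decade at high frequency; each zero contributes +20 dB/decade.
Net: 0 zero(s) − 1 pole(s) → -20 dB/decade.

-20 dB/decade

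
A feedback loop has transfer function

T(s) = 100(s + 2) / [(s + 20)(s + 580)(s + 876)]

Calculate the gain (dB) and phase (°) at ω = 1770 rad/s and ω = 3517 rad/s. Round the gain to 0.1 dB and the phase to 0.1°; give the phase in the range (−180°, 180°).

ω = 1770: -91.3 dB, -134.9°; ω = 3517: -102.2 dB, -156.4°

At s = jω = j1770:
zero (s+2): 2 + j1770 → |·| = √(2²+1770²) = √3132904 ≈ 1770, ∠ = arctan(1770/2) ≈ 89.94°
pole (s+20): 20 + j1770 → |·| = √(20²+1770²) = √3133300 ≈ 1770.1, ∠ = arctan(1770/20) ≈ 89.35°
pole (s+580): 580 + j1770 → |·| = √(580²+1770²) = √3469300 ≈ 1862.6, ∠ = arctan(1770/580) ≈ 71.86°
pole (s+876): 876 + j1770 → |·| = √(876²+1770²) = √3900276 ≈ 1974.9, ∠ = arctan(1770/876) ≈ 63.67°
|T| = 100 · 1770 / 6.5112e+09 ≈ 2.7184e-05
Gain = 20 log₁₀(2.7184e-05) ≈ -91.31 dB
∠T = 89.94° − 224.88° = -134.94°

At s = jω = j3517:
zero (s+2): 2 + j3517 → |·| = √(2²+3517²) = √12369293 ≈ 3517, ∠ = arctan(3517/2) ≈ 89.97°
pole (s+20): 20 + j3517 → |·| = √(20²+3517²) = √12369689 ≈ 3517.1, ∠ = arctan(3517/20) ≈ 89.67°
pole (s+580): 580 + j3517 → |·| = √(580²+3517²) = √12705689 ≈ 3564.5, ∠ = arctan(3517/580) ≈ 80.64°
pole (s+876): 876 + j3517 → |·| = √(876²+3517²) = √13136665 ≈ 3624.5, ∠ = arctan(3517/876) ≈ 76.01°
|T| = 100 · 3517 / 4.5439e+10 ≈ 7.74e-06
Gain = 20 log₁₀(7.74e-06) ≈ -102.23 dB
∠T = 89.97° − 246.32° = -156.35°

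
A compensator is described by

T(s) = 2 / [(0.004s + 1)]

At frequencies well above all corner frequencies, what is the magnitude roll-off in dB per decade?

Each pole contributes −20 dB/decade at high frequency; each zero contributes +20 dB/decade.
Net: 0 zero(s) − 1 pole(s) → -20 dB/decade.

-20 dB/decade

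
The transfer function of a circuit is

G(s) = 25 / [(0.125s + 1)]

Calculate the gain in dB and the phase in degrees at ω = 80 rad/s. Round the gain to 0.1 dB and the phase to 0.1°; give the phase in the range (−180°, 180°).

7.9 dB, -84.3°

At ω = 80 rad/s:
pole (1 + j80·0.125) = 1 + j10 → |·| ≈ 10.05, ∠ ≈ 84.29°
|G| = 25 · 1 / (10.05) ≈ 2.4876
Gain = 20 log₁₀(2.4876) ≈ 7.92 dB
∠G = (0°) − (84.29°) = -84.29°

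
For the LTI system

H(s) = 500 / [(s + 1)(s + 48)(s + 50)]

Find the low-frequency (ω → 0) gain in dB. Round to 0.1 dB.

-13.6 dB

H(0) = 500 / (1·48·50) ≈ 0.20833
20 log₁₀(0.20833) ≈ -13.62 dB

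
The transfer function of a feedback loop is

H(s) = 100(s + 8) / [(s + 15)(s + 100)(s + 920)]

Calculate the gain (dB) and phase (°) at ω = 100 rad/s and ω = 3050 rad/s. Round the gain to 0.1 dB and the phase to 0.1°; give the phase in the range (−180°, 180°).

At s = jω = j100:
zero (s+8): 8 + j100 → |·| = √(8²+100²) = √10064 ≈ 100.32, ∠ = arctan(100/8) ≈ 85.43°
pole (s+15): 15 + j100 → |·| = √(15²+100²) = √10225 ≈ 101.12, ∠ = arctan(100/15) ≈ 81.47°
pole (s+100): 100 + j100 → |·| = √(100²+100²) = √20000 ≈ 141.42, ∠ = arctan(100/100) ≈ 45.00°
pole (s+920): 920 + j100 → |·| = √(920²+100²) = √856400 ≈ 925.42, ∠ = arctan(100/920) ≈ 6.20°
|H| = 100 · 100.32 / 1.3234e+07 ≈ 0.00075805
Gain = 20 log₁₀(0.00075805) ≈ -62.41 dB
∠H = 85.43° − 132.67° = -47.24°

At s = jω = j3050:
zero (s+8): 8 + j3050 → |·| = √(8²+3050²) = √9302564 ≈ 3050, ∠ = arctan(3050/8) ≈ 89.85°
pole (s+15): 15 + j3050 → |·| = √(15²+3050²) = √9302725 ≈ 3050, ∠ = arctan(3050/15) ≈ 89.72°
pole (s+100): 100 + j3050 → |·| = √(100²+3050²) = √9312500 ≈ 3051.6, ∠ = arctan(3050/100) ≈ 88.12°
pole (s+920): 920 + j3050 → |·| = √(920²+3050²) = √10148900 ≈ 3185.7, ∠ = arctan(3050/920) ≈ 73.21°
|H| = 100 · 3050 / 2.9651e+10 ≈ 1.0286e-05
Gain = 20 log₁₀(1.0286e-05) ≈ -99.76 dB
∠H = 89.85° − 251.05° = -161.20°

ω = 100: -62.4 dB, -47.2°; ω = 3050: -99.8 dB, -161.2°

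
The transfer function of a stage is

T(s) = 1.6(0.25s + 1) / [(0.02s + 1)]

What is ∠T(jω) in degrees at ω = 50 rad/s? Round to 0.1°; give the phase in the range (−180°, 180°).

40.4°

At ω = 50 rad/s:
zero (1 + j50·0.25) = 1 + j12.5 → |·| ≈ 12.54, ∠ ≈ 85.43°
pole (1 + j50·0.02) = 1 + j1 → |·| ≈ 1.4142, ∠ ≈ 45.00°
∠T = (85.43°) − (45.00°) = 40.43°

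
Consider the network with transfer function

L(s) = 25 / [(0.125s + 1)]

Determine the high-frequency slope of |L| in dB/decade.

-20 dB/decade

Each pole contributes −20 dB/decade at high frequency; each zero contributes +20 dB/decade.
Net: 0 zero(s) − 1 pole(s) → -20 dB/decade.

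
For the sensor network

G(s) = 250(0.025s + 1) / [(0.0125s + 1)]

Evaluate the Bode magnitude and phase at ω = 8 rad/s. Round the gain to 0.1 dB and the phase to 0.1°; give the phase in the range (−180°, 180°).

At ω = 8 rad/s:
zero (1 + j8·0.025) = 1 + j0.2 → |·| ≈ 1.0198, ∠ ≈ 11.31°
pole (1 + j8·0.0125) = 1 + j0.1 → |·| ≈ 1.005, ∠ ≈ 5.71°
|G| = 250 · 1.0198 / (1.005) ≈ 253.68
Gain = 20 log₁₀(253.68) ≈ 48.09 dB
∠G = (11.31°) − (5.71°) = 5.60°

48.1 dB, 5.6°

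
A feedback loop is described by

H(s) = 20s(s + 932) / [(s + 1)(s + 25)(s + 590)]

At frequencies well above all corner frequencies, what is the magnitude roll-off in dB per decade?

Each pole contributes −20 dB/decade at high frequency; each zero contributes +20 dB/decade.
Net: 2 zero(s) − 3 pole(s) → -20 dB/decade.

-20 dB/decade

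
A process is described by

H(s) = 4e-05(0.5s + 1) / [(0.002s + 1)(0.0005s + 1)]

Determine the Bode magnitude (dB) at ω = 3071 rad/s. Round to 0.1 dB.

At ω = 3071 rad/s:
zero (1 + j3071·0.5) = 1 + j1535.5 → |·| ≈ 1535.5, ∠ ≈ 89.96°
pole (1 + j3071·0.002) = 1 + j6.142 → |·| ≈ 6.2229, ∠ ≈ 80.75°
pole (1 + j3071·0.0005) = 1 + j1.5355 → |·| ≈ 1.8324, ∠ ≈ 56.93°
|H| = 4e-05 · 1535.5 / (6.2229 · 1.8324) ≈ 0.0053864
Gain = 20 log₁₀(0.0053864) ≈ -45.37 dB

-45.4 dB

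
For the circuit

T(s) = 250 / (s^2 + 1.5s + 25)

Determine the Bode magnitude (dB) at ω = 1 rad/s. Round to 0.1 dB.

20.3 dB

At s = jω = j1:
quadratic: (j1)² + 1.5·j1 + 25 = 24 + j1.5 → |·| ≈ 24.047, ∠ ≈ 3.58°
|T| = 250 / 24.047 ≈ 10.396
Gain = 20 log₁₀(10.396) ≈ 20.34 dB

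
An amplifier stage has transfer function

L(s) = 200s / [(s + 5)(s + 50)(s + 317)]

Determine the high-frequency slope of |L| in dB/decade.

-40 dB/decade

Each pole contributes −20 dB/decade at high frequency; each zero contributes +20 dB/decade.
Net: 1 zero(s) − 3 pole(s) → -40 dB/decade.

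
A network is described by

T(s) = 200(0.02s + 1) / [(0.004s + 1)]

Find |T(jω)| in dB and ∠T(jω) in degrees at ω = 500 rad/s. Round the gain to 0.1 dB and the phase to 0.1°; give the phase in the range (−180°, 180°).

59.1 dB, 20.9°

At ω = 500 rad/s:
zero (1 + j500·0.02) = 1 + j10 → |·| ≈ 10.05, ∠ ≈ 84.29°
pole (1 + j500·0.004) = 1 + j2 → |·| ≈ 2.2361, ∠ ≈ 63.43°
|T| = 200 · 10.05 / (2.2361) ≈ 898.89
Gain = 20 log₁₀(898.89) ≈ 59.07 dB
∠T = (84.29°) − (63.43°) = 20.86°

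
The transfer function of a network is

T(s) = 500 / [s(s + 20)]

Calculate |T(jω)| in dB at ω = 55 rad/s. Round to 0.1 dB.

At s = jω = j55:
pole (s+20): 20 + j55 → |·| = √(20²+55²) = √3425 ≈ 58.523, ∠ = arctan(55/20) ≈ 70.02°
pole at origin: |s| = 55, ∠ = 90.00° (in denominator)
|T| = 500 / 3218.8 ≈ 0.15534
Gain = 20 log₁₀(0.15534) ≈ -16.17 dB

-16.2 dB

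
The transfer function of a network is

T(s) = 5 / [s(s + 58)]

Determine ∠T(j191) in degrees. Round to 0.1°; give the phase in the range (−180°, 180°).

At s = jω = j191:
pole (s+58): 58 + j191 → |·| = √(58²+191²) = √39845 ≈ 199.61, ∠ = arctan(191/58) ≈ 73.11°
pole at origin: |s| = 191, ∠ = 90.00° (in denominator)
∠T = 0.00° − 163.11° = -163.11°

-163.1°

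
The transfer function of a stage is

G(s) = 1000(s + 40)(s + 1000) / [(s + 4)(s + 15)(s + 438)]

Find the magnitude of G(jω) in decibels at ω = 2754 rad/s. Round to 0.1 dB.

At s = jω = j2754:
zero (s+40): 40 + j2754 → |·| = √(40²+2754²) = √7586116 ≈ 2754.3, ∠ = arctan(2754/40) ≈ 89.17°
zero (s+1000): 1000 + j2754 → |·| = √(1000²+2754²) = √8584516 ≈ 2929.9, ∠ = arctan(2754/1000) ≈ 70.04°
pole (s+4): 4 + j2754 → |·| = √(4²+2754²) = √7584532 ≈ 2754, ∠ = arctan(2754/4) ≈ 89.92°
pole (s+15): 15 + j2754 → |·| = √(15²+2754²) = √7584741 ≈ 2754, ∠ = arctan(2754/15) ≈ 89.69°
pole (s+438): 438 + j2754 → |·| = √(438²+2754²) = √7776360 ≈ 2788.6, ∠ = arctan(2754/438) ≈ 80.96°
|G| = 1000 · 8.0698e+06 / 2.115e+10 ≈ 0.38155
Gain = 20 log₁₀(0.38155) ≈ -8.37 dB

-8.4 dB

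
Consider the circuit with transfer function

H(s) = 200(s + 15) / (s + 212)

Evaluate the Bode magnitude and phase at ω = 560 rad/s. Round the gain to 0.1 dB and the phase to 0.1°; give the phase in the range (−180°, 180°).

45.4 dB, 19.2°

At s = jω = j560:
zero (s+15): 15 + j560 → |·| = √(15²+560²) = √313825 ≈ 560.2, ∠ = arctan(560/15) ≈ 88.47°
pole (s+212): 212 + j560 → |·| = √(212²+560²) = √358544 ≈ 598.79, ∠ = arctan(560/212) ≈ 69.26°
|H| = 200 · 560.2 / 598.79 ≈ 187.11
Gain = 20 log₁₀(187.11) ≈ 45.44 dB
∠H = 88.47° − 69.26° = 19.21°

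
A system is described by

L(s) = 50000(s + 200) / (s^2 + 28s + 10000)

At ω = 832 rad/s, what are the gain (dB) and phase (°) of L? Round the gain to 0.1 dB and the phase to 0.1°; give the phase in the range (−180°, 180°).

35.9 dB, -101.6°

At s = jω = j832:
zero (s+200): 200 + j832 → |·| = √(200²+832²) = √732224 ≈ 855.7, ∠ = arctan(832/200) ≈ 76.48°
quadratic: (j832)² + 28·j832 + 10000 = -682224 + j23296 → |·| ≈ 6.8262e+05, ∠ ≈ 178.04°
|L| = 50000 · 855.7 / 6.8262e+05 ≈ 62.678
Gain = 20 log₁₀(62.678) ≈ 35.94 dB
∠L = 76.48° − 178.04° = -101.56°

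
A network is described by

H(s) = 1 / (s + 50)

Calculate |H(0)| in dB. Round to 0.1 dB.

H(0) = 1 / (50) = 0.02
20 log₁₀(0.02) ≈ -33.98 dB

-34.0 dB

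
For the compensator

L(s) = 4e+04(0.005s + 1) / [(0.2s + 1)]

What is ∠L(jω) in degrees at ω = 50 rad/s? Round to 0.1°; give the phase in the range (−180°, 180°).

-70.3°

At ω = 50 rad/s:
zero (1 + j50·0.005) = 1 + j0.25 → |·| ≈ 1.0308, ∠ ≈ 14.04°
pole (1 + j50·0.2) = 1 + j10 → |·| ≈ 10.05, ∠ ≈ 84.29°
∠L = (14.04°) − (84.29°) = -70.25°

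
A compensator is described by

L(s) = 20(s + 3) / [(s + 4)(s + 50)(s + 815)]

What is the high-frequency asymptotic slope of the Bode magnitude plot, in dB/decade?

Each pole contributes −20 dB/decade at high frequency; each zero contributes +20 dB/decade.
Net: 1 zero(s) − 3 pole(s) → -40 dB/decade.

-40 dB/decade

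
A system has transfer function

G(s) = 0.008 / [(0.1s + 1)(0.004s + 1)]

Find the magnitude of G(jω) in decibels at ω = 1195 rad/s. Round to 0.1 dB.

-97.3 dB

At ω = 1195 rad/s:
pole (1 + j1195·0.1) = 1 + j119.5 → |·| ≈ 119.5, ∠ ≈ 89.52°
pole (1 + j1195·0.004) = 1 + j4.78 → |·| ≈ 4.8835, ∠ ≈ 78.18°
|G| = 0.008 · 1 / (119.5 · 4.8835) ≈ 1.3709e-05
Gain = 20 log₁₀(1.3709e-05) ≈ -97.26 dB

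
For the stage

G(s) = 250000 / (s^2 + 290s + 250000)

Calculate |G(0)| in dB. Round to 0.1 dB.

0.0 dB

G(0) = 250000 / 250000 = 1
20 log₁₀(1) ≈ 0.00 dB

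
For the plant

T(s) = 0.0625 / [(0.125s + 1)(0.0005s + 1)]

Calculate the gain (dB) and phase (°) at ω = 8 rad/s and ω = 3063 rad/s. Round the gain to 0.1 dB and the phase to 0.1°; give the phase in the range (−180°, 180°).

At ω = 8 rad/s:
pole (1 + j8·0.125) = 1 + j1 → |·| ≈ 1.4142, ∠ ≈ 45.00°
pole (1 + j8·0.0005) = 1 + j0.004 → |·| ≈ 1, ∠ ≈ 0.23°
|T| = 0.0625 · 1 / (1.4142 · 1) ≈ 0.044195
Gain = 20 log₁₀(0.044195) ≈ -27.09 dB
∠T = (0°) − (45.00° + 0.23°) = -45.23°

At ω = 3063 rad/s:
pole (1 + j3063·0.125) = 1 + j382.875 → |·| ≈ 382.88, ∠ ≈ 89.85°
pole (1 + j3063·0.0005) = 1 + j1.5315 → |·| ≈ 1.8291, ∠ ≈ 56.86°
|T| = 0.0625 · 1 / (382.88 · 1.8291) ≈ 8.9244e-05
Gain = 20 log₁₀(8.9244e-05) ≈ -80.99 dB
∠T = (0°) − (89.85° + 56.86°) = -146.71°

ω = 8: -27.1 dB, -45.2°; ω = 3063: -81.0 dB, -146.7°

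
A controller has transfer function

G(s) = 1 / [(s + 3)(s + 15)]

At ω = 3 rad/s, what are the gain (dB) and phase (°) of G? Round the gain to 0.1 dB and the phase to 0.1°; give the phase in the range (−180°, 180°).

At s = jω = j3:
pole (s+3): 3 + j3 → |·| = √(3²+3²) = √18 ≈ 4.2426, ∠ = arctan(3/3) ≈ 45.00°
pole (s+15): 15 + j3 → |·| = √(15²+3²) = √234 ≈ 15.297, ∠ = arctan(3/15) ≈ 11.31°
|G| = 1 / 64.899 ≈ 0.015409
Gain = 20 log₁₀(0.015409) ≈ -36.24 dB
∠G = 0.00° − 56.31° = -56.31°

-36.2 dB, -56.3°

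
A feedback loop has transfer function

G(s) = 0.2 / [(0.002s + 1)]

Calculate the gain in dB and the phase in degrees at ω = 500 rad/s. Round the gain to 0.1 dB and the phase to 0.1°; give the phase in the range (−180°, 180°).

-17.0 dB, -45.0°

At ω = 500 rad/s:
pole (1 + j500·0.002) = 1 + j1 → |·| ≈ 1.4142, ∠ ≈ 45.00°
|G| = 0.2 · 1 / (1.4142) ≈ 0.14142
Gain = 20 log₁₀(0.14142) ≈ -16.99 dB
∠G = (0°) − (45.00°) = -45.00°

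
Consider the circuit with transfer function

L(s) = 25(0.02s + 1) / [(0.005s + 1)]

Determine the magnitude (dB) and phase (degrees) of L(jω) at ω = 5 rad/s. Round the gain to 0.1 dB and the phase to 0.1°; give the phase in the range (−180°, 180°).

28.0 dB, 4.3°

At ω = 5 rad/s:
zero (1 + j5·0.02) = 1 + j0.1 → |·| ≈ 1.005, ∠ ≈ 5.71°
pole (1 + j5·0.005) = 1 + j0.025 → |·| ≈ 1.0003, ∠ ≈ 1.43°
|L| = 25 · 1.005 / (1.0003) ≈ 25.117
Gain = 20 log₁₀(25.117) ≈ 28.00 dB
∠L = (5.71°) − (1.43°) = 4.28°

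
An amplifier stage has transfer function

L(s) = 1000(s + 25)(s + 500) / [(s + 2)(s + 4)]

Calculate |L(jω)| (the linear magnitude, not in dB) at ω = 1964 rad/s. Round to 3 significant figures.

At s = jω = j1964:
zero (s+25): 25 + j1964 → |·| = √(25²+1964²) = √3857921 ≈ 1964.2, ∠ = arctan(1964/25) ≈ 89.27°
zero (s+500): 500 + j1964 → |·| = √(500²+1964²) = √4107296 ≈ 2026.6, ∠ = arctan(1964/500) ≈ 75.72°
pole (s+2): 2 + j1964 → |·| = √(2²+1964²) = √3857300 ≈ 1964, ∠ = arctan(1964/2) ≈ 89.94°
pole (s+4): 4 + j1964 → |·| = √(4²+1964²) = √3857312 ≈ 1964, ∠ = arctan(1964/4) ≈ 89.88°
|L| = 1000 · 3.9806e+06 / 3.8573e+06 ≈ 1032

1.03e+03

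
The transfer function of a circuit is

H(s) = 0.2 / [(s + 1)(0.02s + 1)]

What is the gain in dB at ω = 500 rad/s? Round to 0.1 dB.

-88.0 dB

At ω = 500 rad/s:
pole (1 + j500·1) = 1 + j500 → |·| ≈ 500, ∠ ≈ 89.89°
pole (1 + j500·0.02) = 1 + j10 → |·| ≈ 10.05, ∠ ≈ 84.29°
|H| = 0.2 · 1 / (500 · 10.05) ≈ 3.9801e-05
Gain = 20 log₁₀(3.9801e-05) ≈ -88.00 dB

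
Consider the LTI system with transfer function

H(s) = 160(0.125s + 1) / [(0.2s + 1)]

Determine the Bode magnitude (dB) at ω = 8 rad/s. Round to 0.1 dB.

At ω = 8 rad/s:
zero (1 + j8·0.125) = 1 + j1 → |·| ≈ 1.4142, ∠ ≈ 45.00°
pole (1 + j8·0.2) = 1 + j1.6 → |·| ≈ 1.8868, ∠ ≈ 57.99°
|H| = 160 · 1.4142 / (1.8868) ≈ 119.92
Gain = 20 log₁₀(119.92) ≈ 41.58 dB

41.6 dB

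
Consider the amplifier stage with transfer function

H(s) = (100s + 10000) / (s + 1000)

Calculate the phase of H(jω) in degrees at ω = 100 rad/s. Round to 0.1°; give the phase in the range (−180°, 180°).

39.3°

Substitute s = j100:
Numerator: 100(j100) + 10000 = 10000 + j10000
Denominator: (j100) + 1000 = 1000 + j100
|N| = √(10000² + 10000²) ≈ 14142, ∠N ≈ 45.00°
|D| = √(1000² + 100²) ≈ 1005, ∠D ≈ 5.71°
∠H = 45.00° − 5.71° = 39.29°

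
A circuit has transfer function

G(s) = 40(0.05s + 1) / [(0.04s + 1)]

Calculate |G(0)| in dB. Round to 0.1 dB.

32.0 dB

G(0) = 40 · 1 / 1 = 40
20 log₁₀(40) ≈ 32.04 dB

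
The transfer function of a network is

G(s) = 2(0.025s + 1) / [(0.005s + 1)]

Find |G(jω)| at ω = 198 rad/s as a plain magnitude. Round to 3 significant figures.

7.18

At ω = 198 rad/s:
zero (1 + j198·0.025) = 1 + j4.95 → |·| ≈ 5.05, ∠ ≈ 78.58°
pole (1 + j198·0.005) = 1 + j0.99 → |·| ≈ 1.4072, ∠ ≈ 44.71°
|G| = 2 · 5.05 / (1.4072) ≈ 7.1774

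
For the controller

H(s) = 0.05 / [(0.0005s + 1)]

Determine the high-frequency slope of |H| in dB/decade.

-20 dB/decade

Each pole contributes −20 dB/decade at high frequency; each zero contributes +20 dB/decade.
Net: 0 zero(s) − 1 pole(s) → -20 dB/decade.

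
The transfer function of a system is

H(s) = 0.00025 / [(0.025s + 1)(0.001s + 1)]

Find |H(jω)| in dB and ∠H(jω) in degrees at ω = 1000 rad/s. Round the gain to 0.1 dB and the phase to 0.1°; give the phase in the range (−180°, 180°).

At ω = 1000 rad/s:
pole (1 + j1000·0.025) = 1 + j25 → |·| ≈ 25.02, ∠ ≈ 87.71°
pole (1 + j1000·0.001) = 1 + j1 → |·| ≈ 1.4142, ∠ ≈ 45.00°
|H| = 0.00025 · 1 / (25.02 · 1.4142) ≈ 7.0655e-06
Gain = 20 log₁₀(7.0655e-06) ≈ -103.02 dB
∠H = (0°) − (87.71° + 45.00°) = -132.71°

-103.0 dB, -132.7°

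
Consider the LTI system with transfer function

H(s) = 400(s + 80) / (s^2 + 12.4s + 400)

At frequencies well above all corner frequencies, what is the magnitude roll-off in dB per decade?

Each pole contributes −20 dB/decade at high frequency; each zero contributes +20 dB/decade.
Net: 1 zero(s) − 2 pole(s) → -20 dB/decade.

-20 dB/decade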